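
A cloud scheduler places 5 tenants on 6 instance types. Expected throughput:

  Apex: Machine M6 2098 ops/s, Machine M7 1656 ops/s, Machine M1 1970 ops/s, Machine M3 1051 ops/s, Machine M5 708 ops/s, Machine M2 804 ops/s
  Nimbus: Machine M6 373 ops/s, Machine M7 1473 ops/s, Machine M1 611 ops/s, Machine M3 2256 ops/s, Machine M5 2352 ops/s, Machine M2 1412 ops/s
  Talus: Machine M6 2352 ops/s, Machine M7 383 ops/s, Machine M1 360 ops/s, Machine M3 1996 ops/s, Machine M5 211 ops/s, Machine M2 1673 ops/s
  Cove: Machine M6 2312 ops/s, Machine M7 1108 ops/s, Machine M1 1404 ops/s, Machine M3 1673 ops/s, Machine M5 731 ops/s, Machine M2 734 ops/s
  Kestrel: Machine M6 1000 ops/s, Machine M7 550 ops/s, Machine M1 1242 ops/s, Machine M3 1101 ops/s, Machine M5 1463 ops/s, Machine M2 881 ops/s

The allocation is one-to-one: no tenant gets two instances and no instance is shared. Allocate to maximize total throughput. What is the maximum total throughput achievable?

Optimal: Apex→Machine M1 (1970 ops/s), Nimbus→Machine M3 (2256 ops/s), Talus→Machine M2 (1673 ops/s), Cove→Machine M6 (2312 ops/s), Kestrel→Machine M5 (1463 ops/s) — total 1970+2256+1673+2312+1463 = 9674 ops/s.
Row-greedy (each tenant in turn takes its best remaining instance) gives 8731 ops/s, worse by 943.
Every other assignment is strictly worse.

Maximum total: 9674 ops/s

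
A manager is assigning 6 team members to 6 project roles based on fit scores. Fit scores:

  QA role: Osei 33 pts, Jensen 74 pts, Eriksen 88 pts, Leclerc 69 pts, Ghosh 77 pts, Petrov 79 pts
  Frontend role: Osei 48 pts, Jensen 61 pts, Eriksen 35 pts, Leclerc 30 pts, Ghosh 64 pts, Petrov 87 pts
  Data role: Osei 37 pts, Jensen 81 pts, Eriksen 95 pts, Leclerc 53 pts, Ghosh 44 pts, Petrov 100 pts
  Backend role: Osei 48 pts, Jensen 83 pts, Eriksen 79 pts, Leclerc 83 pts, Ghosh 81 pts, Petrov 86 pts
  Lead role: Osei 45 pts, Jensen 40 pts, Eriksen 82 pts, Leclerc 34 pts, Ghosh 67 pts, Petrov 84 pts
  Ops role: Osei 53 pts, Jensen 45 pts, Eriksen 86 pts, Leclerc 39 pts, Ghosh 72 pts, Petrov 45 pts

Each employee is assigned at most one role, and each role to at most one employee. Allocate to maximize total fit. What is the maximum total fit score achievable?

Maximum total: 463 pts

Optimal: Osei→Ops role (53 pts), Jensen→Data role (81 pts), Eriksen→Lead role (82 pts), Leclerc→Backend role (83 pts), Ghosh→QA role (77 pts), Petrov→Frontend role (87 pts) — total 53+81+82+83+77+87 = 463 pts.
Swapping Leclerc↔Ghosh (Leclerc→QA role 69 pts, Ghosh→Backend role 81 pts) loses 10.
Checked against all permutations: 463 pts is optimal.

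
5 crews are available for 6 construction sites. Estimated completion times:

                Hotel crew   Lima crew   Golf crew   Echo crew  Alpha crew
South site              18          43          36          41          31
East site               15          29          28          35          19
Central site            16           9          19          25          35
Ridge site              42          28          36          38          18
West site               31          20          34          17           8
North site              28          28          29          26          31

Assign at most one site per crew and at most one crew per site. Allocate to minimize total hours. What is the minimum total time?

Optimal: Hotel crew→East site (15 hours), Lima crew→Central site (9 hours), Golf crew→North site (29 hours), Echo crew→West site (17 hours), Alpha crew→Ridge site (18 hours) — total 15+9+29+17+18 = 88 hours.
Column-greedy (each site in turn goes to its cheapest remaining crew) gives 99 hours, worse by 11.
Checked against all permutations: 88 hours is optimal.

Minimum total: 88 hours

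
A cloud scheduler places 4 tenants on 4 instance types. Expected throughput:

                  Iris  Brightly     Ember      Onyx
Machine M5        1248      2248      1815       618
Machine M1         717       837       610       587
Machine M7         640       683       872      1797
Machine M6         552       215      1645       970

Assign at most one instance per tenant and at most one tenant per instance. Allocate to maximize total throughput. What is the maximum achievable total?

This is a one-to-one assignment (maximum-weight bipartite matching).
Optimal: Iris→Machine M1 (717 ops/s), Brightly→Machine M5 (2248 ops/s), Ember→Machine M6 (1645 ops/s), Onyx→Machine M7 (1797 ops/s) — total 717+2248+1645+1797 = 6407 ops/s.
Every other assignment is strictly worse.

Max total: 6407 ops/s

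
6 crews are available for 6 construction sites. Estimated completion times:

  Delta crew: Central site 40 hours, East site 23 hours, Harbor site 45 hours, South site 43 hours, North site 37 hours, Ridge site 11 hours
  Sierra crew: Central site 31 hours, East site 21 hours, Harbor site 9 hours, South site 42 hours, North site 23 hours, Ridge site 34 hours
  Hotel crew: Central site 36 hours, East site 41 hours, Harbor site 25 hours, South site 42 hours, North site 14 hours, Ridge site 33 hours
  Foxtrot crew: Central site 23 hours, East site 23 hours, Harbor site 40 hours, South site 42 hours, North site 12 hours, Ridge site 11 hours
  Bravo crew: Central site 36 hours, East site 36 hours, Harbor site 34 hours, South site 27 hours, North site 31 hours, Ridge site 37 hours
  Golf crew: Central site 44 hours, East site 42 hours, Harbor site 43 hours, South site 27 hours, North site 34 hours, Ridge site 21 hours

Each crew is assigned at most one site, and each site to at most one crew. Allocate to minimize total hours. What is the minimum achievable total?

Minimum total: 117 hours

This is a one-to-one assignment (minimum-cost bipartite matching).
Optimal: Delta crew→East site (23 hours), Sierra crew→Harbor site (9 hours), Hotel crew→North site (14 hours), Foxtrot crew→Central site (23 hours), Bravo crew→South site (27 hours), Golf crew→Ridge site (21 hours) — total 23+9+14+23+27+21 = 117 hours.
Column-greedy (each site in turn goes to its cheapest remaining crew) gives 141 hours, worse by 24.
Checked against all permutations: 117 hours is optimal.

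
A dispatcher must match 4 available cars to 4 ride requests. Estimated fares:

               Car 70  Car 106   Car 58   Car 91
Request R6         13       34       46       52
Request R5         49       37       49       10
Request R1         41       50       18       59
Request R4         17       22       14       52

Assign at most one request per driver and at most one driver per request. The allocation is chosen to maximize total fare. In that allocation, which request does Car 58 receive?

Car 58 receives Request R6.

Optimal: Car 70→Request R5 ($49), Car 106→Request R1 ($50), Car 58→Request R6 ($46), Car 91→Request R4 ($52) — total 49+50+46+52 = $197.
Column-greedy (each request in turn goes to its best remaining driver) gives $165, worse by 32.
Car 58's own top request is Request R5 ($49), but forcing Car 58→Request R5 and reassigning the rest optimally gives only $176 — worse by 21.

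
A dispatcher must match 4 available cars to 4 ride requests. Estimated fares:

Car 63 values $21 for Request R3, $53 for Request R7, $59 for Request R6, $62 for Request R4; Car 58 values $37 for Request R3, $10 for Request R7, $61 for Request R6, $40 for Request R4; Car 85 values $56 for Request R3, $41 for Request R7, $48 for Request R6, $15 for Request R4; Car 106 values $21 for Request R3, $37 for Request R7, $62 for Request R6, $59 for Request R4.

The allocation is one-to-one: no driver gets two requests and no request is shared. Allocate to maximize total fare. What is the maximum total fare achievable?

Optimal: Car 63→Request R7 ($53), Car 58→Request R6 ($61), Car 85→Request R3 ($56), Car 106→Request R4 ($59) — total 53+61+56+59 = $229.
Swapping Car 85↔Car 106 (Car 85→Request R4 $15, Car 106→Request R3 $21) loses 79.

Max total: $229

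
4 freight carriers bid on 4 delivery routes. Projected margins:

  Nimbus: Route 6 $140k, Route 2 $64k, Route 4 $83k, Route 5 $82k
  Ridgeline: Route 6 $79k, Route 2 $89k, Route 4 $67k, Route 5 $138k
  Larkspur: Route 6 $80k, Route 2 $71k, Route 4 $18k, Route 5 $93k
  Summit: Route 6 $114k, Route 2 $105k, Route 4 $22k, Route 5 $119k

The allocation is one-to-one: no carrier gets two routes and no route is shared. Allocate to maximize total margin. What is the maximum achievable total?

Maximum total: $406k

This is a one-to-one assignment (maximum-weight bipartite matching).
Optimal: Nimbus→Route 4 ($83k), Ridgeline→Route 5 ($138k), Larkspur→Route 6 ($80k), Summit→Route 2 ($105k) — total 83+138+80+105 = $406k.
Column-greedy (each route in turn goes to its best remaining carrier) gives $405k, worse by 1.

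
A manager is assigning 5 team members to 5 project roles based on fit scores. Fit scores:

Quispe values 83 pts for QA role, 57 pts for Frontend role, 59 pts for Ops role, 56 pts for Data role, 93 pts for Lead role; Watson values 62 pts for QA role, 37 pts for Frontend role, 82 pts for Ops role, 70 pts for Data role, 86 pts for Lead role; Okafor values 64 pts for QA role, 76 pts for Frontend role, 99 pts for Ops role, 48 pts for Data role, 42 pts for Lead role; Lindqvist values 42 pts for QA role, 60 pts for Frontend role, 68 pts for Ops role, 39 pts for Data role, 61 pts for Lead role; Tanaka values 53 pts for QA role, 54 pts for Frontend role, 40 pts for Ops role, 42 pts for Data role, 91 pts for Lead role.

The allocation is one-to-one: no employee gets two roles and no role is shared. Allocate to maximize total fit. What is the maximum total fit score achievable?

Maximum total: 403 pts

Optimal: Quispe→QA role (83 pts), Watson→Data role (70 pts), Okafor→Ops role (99 pts), Lindqvist→Frontend role (60 pts), Tanaka→Lead role (91 pts) — total 83+70+99+60+91 = 403 pts.
Max-entry greedy (repeatedly take the single best remaining cell) gives 375 pts, worse by 28.
Next-best assignment: Quispe→QA role, Watson→Data role, Okafor→Frontend role, Lindqvist→Ops role, Tanaka→Lead role = 388 pts.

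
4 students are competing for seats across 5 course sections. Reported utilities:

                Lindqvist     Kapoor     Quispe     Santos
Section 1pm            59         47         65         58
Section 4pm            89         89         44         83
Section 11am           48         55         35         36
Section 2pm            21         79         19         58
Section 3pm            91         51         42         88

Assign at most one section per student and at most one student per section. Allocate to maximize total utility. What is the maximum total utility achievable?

Maximum total: 321 points

Optimal: Lindqvist→Section 4pm (89 points), Kapoor→Section 2pm (79 points), Quispe→Section 1pm (65 points), Santos→Section 3pm (88 points) — total 89+79+65+88 = 321 points.
Column-greedy (each section in turn goes to its best remaining student) gives 267 points, worse by 54.
Next-best assignment: Lindqvist→Section 3pm, Kapoor→Section 2pm, Quispe→Section 1pm, Santos→Section 4pm = 318 points.
No other one-to-one assignment exceeds 321 points.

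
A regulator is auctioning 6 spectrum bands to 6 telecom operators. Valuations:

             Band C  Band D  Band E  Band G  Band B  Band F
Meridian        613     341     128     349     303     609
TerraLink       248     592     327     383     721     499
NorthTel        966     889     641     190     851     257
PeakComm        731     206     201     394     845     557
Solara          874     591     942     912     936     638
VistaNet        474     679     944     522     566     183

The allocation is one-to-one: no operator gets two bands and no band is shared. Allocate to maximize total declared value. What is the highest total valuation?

Optimal: Meridian→Band F ($609M), TerraLink→Band D ($592M), NorthTel→Band C ($966M), PeakComm→Band B ($845M), Solara→Band G ($912M), VistaNet→Band E ($944M) — total 609+592+966+845+912+944 = $4868M.
Column-greedy (each band in turn goes to its best remaining operator) gives $4311M, worse by 557.
Next-best assignment: Meridian→Band F, TerraLink→Band B, NorthTel→Band D, PeakComm→Band C, Solara→Band G, VistaNet→Band E = $4806M.
Every other assignment is strictly worse.

Max total: $4868M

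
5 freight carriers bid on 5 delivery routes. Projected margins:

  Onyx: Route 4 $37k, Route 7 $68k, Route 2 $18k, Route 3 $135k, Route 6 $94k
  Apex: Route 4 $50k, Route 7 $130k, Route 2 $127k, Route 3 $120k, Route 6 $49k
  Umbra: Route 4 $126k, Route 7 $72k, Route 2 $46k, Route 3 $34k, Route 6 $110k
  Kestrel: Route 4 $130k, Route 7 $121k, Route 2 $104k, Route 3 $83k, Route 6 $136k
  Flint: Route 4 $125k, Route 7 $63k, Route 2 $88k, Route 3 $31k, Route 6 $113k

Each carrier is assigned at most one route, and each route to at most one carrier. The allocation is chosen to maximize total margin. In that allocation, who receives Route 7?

Kestrel receives Route 7.

This is a one-to-one assignment (maximum-weight bipartite matching).
Optimal: Onyx→Route 3 ($135k), Apex→Route 2 ($127k), Umbra→Route 4 ($126k), Kestrel→Route 7 ($121k), Flint→Route 6 ($113k) — total 135+127+126+121+113 = $622k.
Max-entry greedy (repeatedly take the single best remaining cell) gives $615k, worse by 7.
Next-best assignment: Onyx→Route 3, Apex→Route 2, Umbra→Route 6, Kestrel→Route 7, Flint→Route 4 = $618k.
Kestrel's own top route is Route 6 ($136k), but forcing Kestrel→Route 6 and reassigning the rest optimally gives only $615k — worse by 7.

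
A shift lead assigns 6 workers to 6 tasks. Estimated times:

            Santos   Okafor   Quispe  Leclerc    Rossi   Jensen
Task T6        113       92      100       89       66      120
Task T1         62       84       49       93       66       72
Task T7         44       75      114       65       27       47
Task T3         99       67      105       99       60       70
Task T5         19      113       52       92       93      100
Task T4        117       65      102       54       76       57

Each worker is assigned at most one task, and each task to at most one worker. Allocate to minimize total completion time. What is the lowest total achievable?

Min total: 302 min

This is the linear assignment problem.
Optimal: Santos→Task T5 (19 min), Okafor→Task T3 (67 min), Quispe→Task T1 (49 min), Leclerc→Task T4 (54 min), Rossi→Task T6 (66 min), Jensen→Task T7 (47 min) — total 19+67+49+54+66+47 = 302 min.
Row-greedy (each worker in turn takes its cheapest remaining task) gives 378 min, worse by 76.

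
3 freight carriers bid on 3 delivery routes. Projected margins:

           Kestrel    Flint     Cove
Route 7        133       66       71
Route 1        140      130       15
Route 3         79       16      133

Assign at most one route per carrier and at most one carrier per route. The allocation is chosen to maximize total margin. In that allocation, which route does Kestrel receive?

Kestrel receives Route 7.

Optimal: Kestrel→Route 7 ($133k), Flint→Route 1 ($130k), Cove→Route 3 ($133k) — total 133+130+133 = $396k.
Kestrel's own top route is Route 1 ($140k), but forcing Kestrel→Route 1 and reassigning the rest optimally gives only $339k — worse by 57.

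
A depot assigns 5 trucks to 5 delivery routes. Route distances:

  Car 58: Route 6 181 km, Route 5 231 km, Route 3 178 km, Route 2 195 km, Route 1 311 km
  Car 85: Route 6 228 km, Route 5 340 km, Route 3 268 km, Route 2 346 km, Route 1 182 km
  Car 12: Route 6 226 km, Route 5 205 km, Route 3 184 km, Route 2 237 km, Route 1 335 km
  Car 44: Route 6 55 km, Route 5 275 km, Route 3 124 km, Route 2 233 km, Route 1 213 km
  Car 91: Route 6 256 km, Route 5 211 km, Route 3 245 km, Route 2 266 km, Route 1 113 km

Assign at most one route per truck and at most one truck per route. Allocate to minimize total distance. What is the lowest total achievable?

Optimal: Car 58→Route 2 (195 km), Car 85→Route 1 (182 km), Car 12→Route 3 (184 km), Car 44→Route 6 (55 km), Car 91→Route 5 (211 km) — total 195+182+184+55+211 = 827 km.
Column-greedy (each route in turn goes to its cheapest remaining truck) gives 886 km, worse by 59.

Min total: 827 km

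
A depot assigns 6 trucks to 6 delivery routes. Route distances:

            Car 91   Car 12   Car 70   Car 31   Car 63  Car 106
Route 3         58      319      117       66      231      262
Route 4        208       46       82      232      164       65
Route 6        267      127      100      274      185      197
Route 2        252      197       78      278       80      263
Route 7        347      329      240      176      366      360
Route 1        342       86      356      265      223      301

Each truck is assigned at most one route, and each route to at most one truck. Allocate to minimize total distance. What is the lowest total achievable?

Min total: 565 km

Optimal: Car 91→Route 3 (58 km), Car 12→Route 1 (86 km), Car 70→Route 6 (100 km), Car 31→Route 7 (176 km), Car 63→Route 2 (80 km), Car 106→Route 4 (65 km) — total 58+86+100+176+80+65 = 565 km.
Column-greedy (each route in turn goes to its cheapest remaining truck) gives 761 km, worse by 196.
Next-best assignment: Car 91→Route 3, Car 12→Route 1, Car 70→Route 2, Car 31→Route 7, Car 63→Route 6, Car 106→Route 4 = 648 km.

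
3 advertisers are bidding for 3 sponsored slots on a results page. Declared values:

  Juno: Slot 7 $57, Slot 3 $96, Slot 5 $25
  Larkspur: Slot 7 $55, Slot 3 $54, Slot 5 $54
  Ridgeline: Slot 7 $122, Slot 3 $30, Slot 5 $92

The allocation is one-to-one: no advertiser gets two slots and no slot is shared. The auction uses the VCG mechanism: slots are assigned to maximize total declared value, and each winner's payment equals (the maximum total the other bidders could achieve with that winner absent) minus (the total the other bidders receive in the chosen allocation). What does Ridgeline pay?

Efficient allocation: Juno→Slot 3 ($96), Larkspur→Slot 5 ($54), Ridgeline→Slot 7 ($122); total welfare W = $272.
Ridgeline receives Slot 7 at value $122, so the others get W − 122 = $150.
Without Ridgeline: best allocation of the remaining 2 bidders over all 3 slots is Juno→Slot 3 ($96), Larkspur→Slot 7 ($55), total $151.
VCG payment = (others' best without Ridgeline) − (others' welfare with Ridgeline) = 151 − 150 = $1.

Ridgeline pays $1.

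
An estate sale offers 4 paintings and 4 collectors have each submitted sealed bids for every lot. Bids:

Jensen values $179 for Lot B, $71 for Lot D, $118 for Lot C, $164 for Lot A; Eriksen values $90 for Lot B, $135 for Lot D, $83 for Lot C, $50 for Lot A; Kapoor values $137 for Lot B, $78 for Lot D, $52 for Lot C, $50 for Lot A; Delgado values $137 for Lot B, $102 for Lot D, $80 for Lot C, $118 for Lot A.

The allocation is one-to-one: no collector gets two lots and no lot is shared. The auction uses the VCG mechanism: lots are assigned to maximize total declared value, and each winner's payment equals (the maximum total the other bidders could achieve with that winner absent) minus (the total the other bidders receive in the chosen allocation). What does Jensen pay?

Jensen pays $38.

Efficient allocation: Jensen→Lot A ($164), Eriksen→Lot D ($135), Kapoor→Lot B ($137), Delgado→Lot C ($80); total welfare W = $516.
Jensen receives Lot A at value $164, so the others get W − 164 = $352.
Without Jensen: best allocation of the remaining 3 bidders over all 4 lots is Eriksen→Lot D ($135), Kapoor→Lot B ($137), Delgado→Lot A ($118), total $390.
VCG payment = (others' best without Jensen) − (others' welfare with Jensen) = 390 − 352 = $38.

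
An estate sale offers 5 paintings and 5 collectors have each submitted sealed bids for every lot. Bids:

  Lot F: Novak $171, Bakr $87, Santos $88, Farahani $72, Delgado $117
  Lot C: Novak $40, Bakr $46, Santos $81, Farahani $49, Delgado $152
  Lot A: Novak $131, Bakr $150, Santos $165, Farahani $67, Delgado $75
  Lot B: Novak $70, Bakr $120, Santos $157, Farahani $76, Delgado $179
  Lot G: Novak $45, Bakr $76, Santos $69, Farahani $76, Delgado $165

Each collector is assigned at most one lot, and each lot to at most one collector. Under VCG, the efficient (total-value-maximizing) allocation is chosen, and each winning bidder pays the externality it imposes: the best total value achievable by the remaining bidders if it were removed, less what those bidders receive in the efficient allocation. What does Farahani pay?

Farahani pays $13.

Efficient allocation: Novak→Lot F ($171), Bakr→Lot A ($150), Santos→Lot B ($157), Farahani→Lot G ($76), Delgado→Lot C ($152); total welfare W = $706.
Farahani receives Lot G at value $76, so the others get W − 76 = $630.
Without Farahani: best allocation of the remaining 4 bidders over all 5 lots is Novak→Lot F ($171), Bakr→Lot A ($150), Santos→Lot B ($157), Delgado→Lot G ($165), total $643.
VCG payment = (others' best without Farahani) − (others' welfare with Farahani) = 643 − 630 = $13.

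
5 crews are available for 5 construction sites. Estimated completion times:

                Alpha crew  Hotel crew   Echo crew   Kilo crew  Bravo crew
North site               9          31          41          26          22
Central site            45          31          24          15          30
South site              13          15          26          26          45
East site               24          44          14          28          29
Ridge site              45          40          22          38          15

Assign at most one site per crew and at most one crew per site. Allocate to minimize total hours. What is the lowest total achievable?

Optimal: Alpha crew→North site (9 hours), Hotel crew→South site (15 hours), Echo crew→East site (14 hours), Kilo crew→Central site (15 hours), Bravo crew→Ridge site (15 hours) — total 9+15+14+15+15 = 68 hours.
Swapping Echo crew↔Bravo crew (Echo crew→Ridge site 22 hours, Bravo crew→East site 29 hours) adds 22.

Min total: 68 hours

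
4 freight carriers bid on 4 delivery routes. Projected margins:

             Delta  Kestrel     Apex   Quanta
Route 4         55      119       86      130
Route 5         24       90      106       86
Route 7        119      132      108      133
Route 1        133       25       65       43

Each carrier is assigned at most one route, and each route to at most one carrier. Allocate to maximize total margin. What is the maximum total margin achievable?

This is the linear assignment problem.
Optimal: Delta→Route 1 ($133k), Kestrel→Route 7 ($132k), Apex→Route 5 ($106k), Quanta→Route 4 ($130k) — total 133+132+106+130 = $501k.
Max-entry greedy (repeatedly take the single best remaining cell) gives $491k, worse by 10.
No other one-to-one assignment exceeds $501k.

Max total: $501k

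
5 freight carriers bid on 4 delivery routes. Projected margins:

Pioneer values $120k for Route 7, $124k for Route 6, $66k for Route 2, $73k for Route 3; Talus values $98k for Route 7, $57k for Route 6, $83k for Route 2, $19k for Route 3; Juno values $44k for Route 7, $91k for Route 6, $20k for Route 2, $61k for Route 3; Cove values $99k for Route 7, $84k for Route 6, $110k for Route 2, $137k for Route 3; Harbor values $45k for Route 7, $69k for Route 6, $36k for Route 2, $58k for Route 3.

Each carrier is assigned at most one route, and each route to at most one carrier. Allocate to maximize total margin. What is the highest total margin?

This is the linear assignment problem.
Optimal: Pioneer→Route 7 ($120k), Juno→Route 6 ($91k), Talus→Route 2 ($83k), Cove→Route 3 ($137k) — total 120+91+83+137 = $431k.
Row-greedy (each carrier in turn takes its best remaining route) gives $393k, worse by 38.
Next-best assignment: Pioneer→Route 7, Harbor→Route 6, Talus→Route 2, Cove→Route 3 = $409k.
Every other assignment is strictly worse.

Max total: $431k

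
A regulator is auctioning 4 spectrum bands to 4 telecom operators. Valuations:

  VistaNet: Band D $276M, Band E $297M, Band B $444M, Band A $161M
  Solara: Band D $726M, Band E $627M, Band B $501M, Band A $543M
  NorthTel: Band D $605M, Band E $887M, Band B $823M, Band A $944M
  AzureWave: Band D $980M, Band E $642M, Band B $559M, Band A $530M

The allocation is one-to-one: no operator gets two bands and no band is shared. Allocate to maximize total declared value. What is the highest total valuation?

Optimal: VistaNet→Band B ($444M), Solara→Band E ($627M), NorthTel→Band A ($944M), AzureWave→Band D ($980M) — total 444+627+944+980 = $2995M.
Row-greedy (each operator in turn takes its best remaining band) gives $2756M, worse by 239.
Next-best assignment: VistaNet→Band B, Solara→Band A, NorthTel→Band E, AzureWave→Band D = $2854M.
Swapping Solara↔AzureWave (Solara→Band D $726M, AzureWave→Band E $642M) loses 239.

Maximum total: $2995M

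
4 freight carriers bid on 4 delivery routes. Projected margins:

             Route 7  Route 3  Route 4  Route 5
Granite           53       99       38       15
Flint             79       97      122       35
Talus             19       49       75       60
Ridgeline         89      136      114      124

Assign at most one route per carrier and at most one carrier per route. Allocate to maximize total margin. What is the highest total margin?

Max total: $377k

Optimal: Granite→Route 3 ($99k), Flint→Route 7 ($79k), Talus→Route 4 ($75k), Ridgeline→Route 5 ($124k) — total 99+79+75+124 = $377k.
Max-entry greedy (repeatedly take the single best remaining cell) gives $371k, worse by 6.
Swapping Granite↔Flint (Granite→Route 7 $53k, Flint→Route 3 $97k) loses 28.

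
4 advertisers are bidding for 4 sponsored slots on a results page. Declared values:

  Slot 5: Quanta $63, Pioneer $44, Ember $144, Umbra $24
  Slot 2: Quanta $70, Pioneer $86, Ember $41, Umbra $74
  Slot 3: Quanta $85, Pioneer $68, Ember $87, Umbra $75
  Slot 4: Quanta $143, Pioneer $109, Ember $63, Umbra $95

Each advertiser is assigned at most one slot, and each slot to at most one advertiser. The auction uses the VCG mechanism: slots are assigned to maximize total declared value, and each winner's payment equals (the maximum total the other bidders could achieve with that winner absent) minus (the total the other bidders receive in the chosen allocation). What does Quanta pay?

Efficient allocation: Quanta→Slot 4 ($143), Pioneer→Slot 2 ($86), Ember→Slot 5 ($144), Umbra→Slot 3 ($75); total welfare W = $448.
Quanta receives Slot 4 at value $143, so the others get W − 143 = $305.
Without Quanta: best allocation of the remaining 3 bidders over all 4 slots is Pioneer→Slot 4 ($109), Ember→Slot 5 ($144), Umbra→Slot 3 ($75), total $328.
VCG payment = (others' best without Quanta) − (others' welfare with Quanta) = 328 − 305 = $23.

Quanta pays $23.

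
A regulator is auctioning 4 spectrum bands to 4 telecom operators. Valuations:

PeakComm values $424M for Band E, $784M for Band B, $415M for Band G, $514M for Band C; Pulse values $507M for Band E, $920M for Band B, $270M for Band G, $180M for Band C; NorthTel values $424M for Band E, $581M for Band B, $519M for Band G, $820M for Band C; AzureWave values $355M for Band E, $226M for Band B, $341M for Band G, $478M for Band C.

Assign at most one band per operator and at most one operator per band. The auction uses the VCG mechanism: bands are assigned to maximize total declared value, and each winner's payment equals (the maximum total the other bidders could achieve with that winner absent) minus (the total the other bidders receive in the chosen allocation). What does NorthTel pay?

Efficient allocation: PeakComm→Band G ($415M), Pulse→Band B ($920M), NorthTel→Band C ($820M), AzureWave→Band E ($355M); total welfare W = $2510M.
NorthTel receives Band C at value $820M, so the others get W − 820 = $1690M.
Without NorthTel: best allocation of the remaining 3 bidders over all 4 bands is PeakComm→Band E ($424M), Pulse→Band B ($920M), AzureWave→Band C ($478M), total $1822M.
VCG payment = (others' best without NorthTel) − (others' welfare with NorthTel) = 1822 − 1690 = $132M.

NorthTel pays $132M.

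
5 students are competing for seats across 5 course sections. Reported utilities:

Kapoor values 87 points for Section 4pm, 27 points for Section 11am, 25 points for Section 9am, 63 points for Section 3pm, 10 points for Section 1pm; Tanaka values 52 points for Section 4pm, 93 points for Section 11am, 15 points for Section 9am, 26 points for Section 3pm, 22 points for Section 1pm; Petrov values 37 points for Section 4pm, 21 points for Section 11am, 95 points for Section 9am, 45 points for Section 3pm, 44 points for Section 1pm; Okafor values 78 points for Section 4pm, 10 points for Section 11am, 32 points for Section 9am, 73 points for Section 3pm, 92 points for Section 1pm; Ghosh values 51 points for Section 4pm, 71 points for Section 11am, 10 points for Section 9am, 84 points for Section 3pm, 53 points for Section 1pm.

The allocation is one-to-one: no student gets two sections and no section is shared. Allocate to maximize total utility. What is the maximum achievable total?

Treat this as an assignment problem: match each student to one section.
Optimal: Kapoor→Section 4pm (87 points), Tanaka→Section 11am (93 points), Petrov→Section 9am (95 points), Okafor→Section 1pm (92 points), Ghosh→Section 3pm (84 points) — total 87+93+95+92+84 = 451 points.
Next-best assignment: Kapoor→Section 4pm, Tanaka→Section 11am, Petrov→Section 9am, Okafor→Section 3pm, Ghosh→Section 1pm = 401 points.
Every other assignment is strictly worse.

Max total: 451 points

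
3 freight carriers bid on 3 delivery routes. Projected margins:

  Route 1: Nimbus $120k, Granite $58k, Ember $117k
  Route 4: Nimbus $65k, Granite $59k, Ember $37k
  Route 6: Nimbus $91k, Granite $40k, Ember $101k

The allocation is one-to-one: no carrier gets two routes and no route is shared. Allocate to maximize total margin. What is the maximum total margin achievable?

Max total: $280k

Optimal: Nimbus→Route 1 ($120k), Granite→Route 4 ($59k), Ember→Route 6 ($101k) — total 120+59+101 = $280k.
Every other assignment is strictly worse.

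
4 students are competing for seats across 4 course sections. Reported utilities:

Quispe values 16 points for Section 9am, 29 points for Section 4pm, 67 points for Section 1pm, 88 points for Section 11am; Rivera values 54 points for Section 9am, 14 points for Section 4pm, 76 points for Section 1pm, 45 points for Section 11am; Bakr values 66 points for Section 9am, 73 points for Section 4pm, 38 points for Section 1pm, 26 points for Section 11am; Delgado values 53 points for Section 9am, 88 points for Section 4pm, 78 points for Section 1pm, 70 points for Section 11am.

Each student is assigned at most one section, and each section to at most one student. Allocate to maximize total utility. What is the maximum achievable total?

Maximum total: 318 points

Optimal: Quispe→Section 11am (88 points), Rivera→Section 1pm (76 points), Bakr→Section 9am (66 points), Delgado→Section 4pm (88 points) — total 88+76+66+88 = 318 points.
Row-greedy (each student in turn takes its best remaining section) gives 290 points, worse by 28.
Next-best assignment: Quispe→Section 11am, Rivera→Section 9am, Bakr→Section 4pm, Delgado→Section 1pm = 293 points.
Swapping Bakr↔Rivera (Bakr→Section 1pm 38 points, Rivera→Section 9am 54 points) loses 50.
No other one-to-one assignment exceeds 318 points.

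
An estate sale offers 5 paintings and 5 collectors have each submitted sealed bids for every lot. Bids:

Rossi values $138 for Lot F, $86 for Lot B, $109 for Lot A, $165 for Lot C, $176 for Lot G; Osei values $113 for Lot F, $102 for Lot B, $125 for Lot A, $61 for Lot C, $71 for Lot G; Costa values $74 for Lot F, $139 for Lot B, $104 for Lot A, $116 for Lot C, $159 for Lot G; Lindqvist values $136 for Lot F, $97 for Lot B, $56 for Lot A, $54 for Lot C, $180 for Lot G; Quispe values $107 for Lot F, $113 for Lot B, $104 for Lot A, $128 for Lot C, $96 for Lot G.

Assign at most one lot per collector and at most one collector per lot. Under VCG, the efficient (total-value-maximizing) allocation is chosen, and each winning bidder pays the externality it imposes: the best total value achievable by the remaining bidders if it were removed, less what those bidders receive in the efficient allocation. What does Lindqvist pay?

Efficient allocation: Rossi→Lot C ($165), Osei→Lot A ($125), Costa→Lot B ($139), Lindqvist→Lot G ($180), Quispe→Lot F ($107); total welfare W = $716.
Lindqvist receives Lot G at value $180, so the others get W − 180 = $536.
Without Lindqvist: best allocation of the remaining 4 bidders over all 5 lots is Rossi→Lot G ($176), Osei→Lot A ($125), Costa→Lot B ($139), Quispe→Lot C ($128), total $568.
VCG payment = (others' best without Lindqvist) − (others' welfare with Lindqvist) = 568 − 536 = $32.

Lindqvist pays $32.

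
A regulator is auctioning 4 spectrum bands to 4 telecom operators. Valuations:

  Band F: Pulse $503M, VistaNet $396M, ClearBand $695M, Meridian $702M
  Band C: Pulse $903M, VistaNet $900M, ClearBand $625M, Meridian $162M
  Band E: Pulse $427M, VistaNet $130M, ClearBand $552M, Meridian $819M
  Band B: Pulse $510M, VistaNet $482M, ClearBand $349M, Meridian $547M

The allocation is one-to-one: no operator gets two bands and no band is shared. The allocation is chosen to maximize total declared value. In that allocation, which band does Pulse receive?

Treat this as an assignment problem: match each operator to one band.
Optimal: Pulse→Band B ($510M), VistaNet→Band C ($900M), ClearBand→Band F ($695M), Meridian→Band E ($819M) — total 510+900+695+819 = $2924M.
Max-entry greedy (repeatedly take the single best remaining cell) gives $2899M, worse by 25.
Next-best assignment: Pulse→Band C, VistaNet→Band B, ClearBand→Band F, Meridian→Band E = $2899M.
Swapping Meridian↔ClearBand (Meridian→Band F $702M, ClearBand→Band E $552M) loses 260.
Every other assignment is strictly worse.
Pulse's own top band is Band C ($903M), but forcing Pulse→Band C and reassigning the rest optimally gives only $2899M — worse by 25.

Pulse receives Band B.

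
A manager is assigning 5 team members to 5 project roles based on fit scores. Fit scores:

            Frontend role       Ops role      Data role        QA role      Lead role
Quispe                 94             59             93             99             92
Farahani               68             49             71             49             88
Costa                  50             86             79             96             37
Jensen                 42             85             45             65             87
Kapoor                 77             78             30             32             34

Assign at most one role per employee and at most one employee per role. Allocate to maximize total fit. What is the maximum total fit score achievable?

This is the linear assignment problem.
Optimal: Quispe→Data role (93 pts), Farahani→Lead role (88 pts), Costa→QA role (96 pts), Jensen→Ops role (85 pts), Kapoor→Frontend role (77 pts) — total 93+88+96+85+77 = 439 pts.
Max-entry greedy (repeatedly take the single best remaining cell) gives 395 pts, worse by 44.
Swapping Farahani↔Jensen (Farahani→Ops role 49 pts, Jensen→Lead role 87 pts) loses 37.
Every other assignment is strictly worse.

Maximum total: 439 pts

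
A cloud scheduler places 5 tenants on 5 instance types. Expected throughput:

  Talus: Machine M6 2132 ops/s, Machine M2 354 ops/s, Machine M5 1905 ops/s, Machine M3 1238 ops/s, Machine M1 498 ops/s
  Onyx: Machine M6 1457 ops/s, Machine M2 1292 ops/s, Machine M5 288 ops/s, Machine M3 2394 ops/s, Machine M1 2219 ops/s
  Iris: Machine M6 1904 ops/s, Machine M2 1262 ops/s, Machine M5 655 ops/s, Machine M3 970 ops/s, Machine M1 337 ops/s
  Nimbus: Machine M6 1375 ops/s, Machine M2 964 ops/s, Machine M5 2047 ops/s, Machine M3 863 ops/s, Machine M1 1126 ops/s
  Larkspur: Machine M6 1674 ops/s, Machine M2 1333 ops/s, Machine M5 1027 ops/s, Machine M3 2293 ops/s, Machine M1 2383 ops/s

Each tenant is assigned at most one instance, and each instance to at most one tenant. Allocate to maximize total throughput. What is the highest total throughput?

Optimal: Talus→Machine M6 (2132 ops/s), Onyx→Machine M3 (2394 ops/s), Iris→Machine M2 (1262 ops/s), Nimbus→Machine M5 (2047 ops/s), Larkspur→Machine M1 (2383 ops/s) — total 2132+2394+1262+2047+2383 = 10218 ops/s.
Column-greedy (each instance in turn goes to its best remaining tenant) gives 8243 ops/s, worse by 1975.
Next-best assignment: Talus→Machine M6, Onyx→Machine M1, Iris→Machine M2, Nimbus→Machine M5, Larkspur→Machine M3 = 9953 ops/s.

Max total: 10218 ops/s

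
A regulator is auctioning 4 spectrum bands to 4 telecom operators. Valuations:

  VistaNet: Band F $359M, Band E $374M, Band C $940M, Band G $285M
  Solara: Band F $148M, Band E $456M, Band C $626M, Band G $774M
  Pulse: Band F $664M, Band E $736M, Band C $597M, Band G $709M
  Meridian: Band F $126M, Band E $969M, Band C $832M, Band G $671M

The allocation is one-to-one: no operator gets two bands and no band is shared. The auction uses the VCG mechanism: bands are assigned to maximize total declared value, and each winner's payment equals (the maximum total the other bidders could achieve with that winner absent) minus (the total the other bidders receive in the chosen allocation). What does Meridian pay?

Efficient allocation: VistaNet→Band C ($940M), Solara→Band G ($774M), Pulse→Band F ($664M), Meridian→Band E ($969M); total welfare W = $3347M.
Meridian receives Band E at value $969M, so the others get W − 969 = $2378M.
Without Meridian: best allocation of the remaining 3 bidders over all 4 bands is VistaNet→Band C ($940M), Solara→Band G ($774M), Pulse→Band E ($736M), total $2450M.
VCG payment = (others' best without Meridian) − (others' welfare with Meridian) = 2450 − 2378 = $72M.

Meridian pays $72M.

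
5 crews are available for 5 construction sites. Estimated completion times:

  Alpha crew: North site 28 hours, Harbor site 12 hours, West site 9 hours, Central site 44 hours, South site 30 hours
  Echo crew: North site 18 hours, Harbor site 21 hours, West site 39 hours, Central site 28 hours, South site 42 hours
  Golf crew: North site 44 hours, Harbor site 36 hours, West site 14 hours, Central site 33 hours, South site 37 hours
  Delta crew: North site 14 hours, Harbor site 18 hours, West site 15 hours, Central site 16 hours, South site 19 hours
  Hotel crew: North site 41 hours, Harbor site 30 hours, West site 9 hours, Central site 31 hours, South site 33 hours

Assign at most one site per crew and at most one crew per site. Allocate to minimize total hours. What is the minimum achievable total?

This is a one-to-one assignment (minimum-cost bipartite matching).
Optimal: Alpha crew→Harbor site (12 hours), Echo crew→North site (18 hours), Golf crew→Central site (33 hours), Delta crew→South site (19 hours), Hotel crew→West site (9 hours) — total 12+18+33+19+9 = 91 hours.
Column-greedy (each site in turn goes to its cheapest remaining crew) gives 100 hours, worse by 9.
Next-best assignment: Alpha crew→Harbor site, Echo crew→North site, Golf crew→South site, Delta crew→Central site, Hotel crew→West site = 92 hours.

Min total: 91 hours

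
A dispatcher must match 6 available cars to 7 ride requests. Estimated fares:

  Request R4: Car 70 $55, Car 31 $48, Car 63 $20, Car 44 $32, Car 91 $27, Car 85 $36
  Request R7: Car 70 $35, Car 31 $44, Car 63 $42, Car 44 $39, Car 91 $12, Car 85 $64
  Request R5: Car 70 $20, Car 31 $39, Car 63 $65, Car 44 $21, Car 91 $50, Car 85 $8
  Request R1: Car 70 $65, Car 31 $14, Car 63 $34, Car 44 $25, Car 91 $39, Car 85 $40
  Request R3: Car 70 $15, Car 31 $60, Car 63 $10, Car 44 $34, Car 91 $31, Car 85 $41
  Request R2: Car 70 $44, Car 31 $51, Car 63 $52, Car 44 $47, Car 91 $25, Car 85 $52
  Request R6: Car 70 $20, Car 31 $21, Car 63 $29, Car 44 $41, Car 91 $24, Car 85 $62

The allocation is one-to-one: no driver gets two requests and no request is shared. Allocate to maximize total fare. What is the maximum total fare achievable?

Optimal: Car 70→Request R1 ($65), Car 31→Request R3 ($60), Car 63→Request R2 ($52), Car 44→Request R6 ($41), Car 91→Request R5 ($50), Car 85→Request R7 ($64) — total 65+60+52+41+50+64 = $332.
Next-best assignment: Car 70→Request R4, Car 31→Request R3, Car 63→Request R5, Car 44→Request R2, Car 91→Request R1, Car 85→Request R7 = $330.
Swapping Car 70↔Car 44 (Car 70→Request R6 $20, Car 44→Request R1 $25) loses 61.
Every other assignment is strictly worse.

Max total: $332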